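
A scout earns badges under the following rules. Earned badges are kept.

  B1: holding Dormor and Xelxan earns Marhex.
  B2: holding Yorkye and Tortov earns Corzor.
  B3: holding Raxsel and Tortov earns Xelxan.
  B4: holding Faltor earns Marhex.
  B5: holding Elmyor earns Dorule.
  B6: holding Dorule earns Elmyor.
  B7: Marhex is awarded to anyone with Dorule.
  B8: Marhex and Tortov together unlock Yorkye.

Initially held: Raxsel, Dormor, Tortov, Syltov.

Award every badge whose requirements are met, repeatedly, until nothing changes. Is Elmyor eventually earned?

Elmyor would need Dorule (B6), but Dorule is never earned.

No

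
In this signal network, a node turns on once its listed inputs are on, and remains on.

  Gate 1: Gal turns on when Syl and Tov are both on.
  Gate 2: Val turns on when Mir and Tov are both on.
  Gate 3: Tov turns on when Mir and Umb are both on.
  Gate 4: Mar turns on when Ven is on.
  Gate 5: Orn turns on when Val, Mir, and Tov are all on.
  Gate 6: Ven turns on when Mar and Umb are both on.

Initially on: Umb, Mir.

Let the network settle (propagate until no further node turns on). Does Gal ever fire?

Gal would need Syl and Tov (Gate 1), but Syl never turns on.

No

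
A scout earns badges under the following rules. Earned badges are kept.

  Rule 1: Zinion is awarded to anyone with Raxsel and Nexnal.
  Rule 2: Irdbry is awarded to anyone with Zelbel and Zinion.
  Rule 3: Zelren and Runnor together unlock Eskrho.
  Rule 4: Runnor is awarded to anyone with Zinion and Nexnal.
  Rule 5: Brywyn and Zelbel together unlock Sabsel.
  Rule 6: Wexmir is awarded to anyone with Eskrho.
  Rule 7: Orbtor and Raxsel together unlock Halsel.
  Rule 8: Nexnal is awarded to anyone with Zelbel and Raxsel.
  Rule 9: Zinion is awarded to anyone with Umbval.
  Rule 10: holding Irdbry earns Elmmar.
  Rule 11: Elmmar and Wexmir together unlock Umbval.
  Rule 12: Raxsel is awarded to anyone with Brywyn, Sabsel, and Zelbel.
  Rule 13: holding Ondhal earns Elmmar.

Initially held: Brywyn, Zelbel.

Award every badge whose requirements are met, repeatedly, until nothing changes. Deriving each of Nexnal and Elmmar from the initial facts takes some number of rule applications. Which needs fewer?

Nexnal: With Brywyn and Zelbel, Sabsel is earned (Rule 5). With Brywyn, Sabsel, and Zelbel, Raxsel is earned (Rule 12). With Zelbel and Raxsel, Nexnal is earned (Rule 8). [3 rule applications]
Elmmar: With Brywyn and Zelbel, Sabsel is earned (Rule 5). With Brywyn, Sabsel, and Zelbel, Raxsel is earned (Rule 12). With Zelbel and Raxsel, Nexnal is earned (Rule 8). With Raxsel and Nexnal, Zinion is earned (Rule 1). With Zelbel and Zinion, Irdbry is earned (Rule 2). With Irdbry, Elmmar is earned (Rule 10). [6 rule applications]
Nexnal needs fewer.

Nexnal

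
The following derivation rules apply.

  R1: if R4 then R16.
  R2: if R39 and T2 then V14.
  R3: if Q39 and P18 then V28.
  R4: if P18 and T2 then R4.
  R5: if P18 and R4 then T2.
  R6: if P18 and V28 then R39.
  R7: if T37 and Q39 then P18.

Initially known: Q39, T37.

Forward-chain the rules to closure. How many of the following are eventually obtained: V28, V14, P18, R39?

T37 and Q39 hold, so P18 follows (R7).
From Q39 and P18, R3 gives V28.
From P18 and V28, R6 gives R39.
V28: reached.
V14 would need R39 and T2 (R2), but T2 is never established.
P18: reached.
R39: reached.
Reached: V28, P18, and R39 — 3 of the 4.

3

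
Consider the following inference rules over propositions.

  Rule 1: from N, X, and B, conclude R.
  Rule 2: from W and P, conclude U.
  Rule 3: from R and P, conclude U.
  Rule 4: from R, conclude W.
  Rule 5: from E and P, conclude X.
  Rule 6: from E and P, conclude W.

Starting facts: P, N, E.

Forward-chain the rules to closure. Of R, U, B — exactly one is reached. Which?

E and P hold, so W follows (Rule 6).
From W and P, Rule 2 gives U.
No rule produces B, and it is not given. R would need N, X, and B (Rule 1), but B is never established.

U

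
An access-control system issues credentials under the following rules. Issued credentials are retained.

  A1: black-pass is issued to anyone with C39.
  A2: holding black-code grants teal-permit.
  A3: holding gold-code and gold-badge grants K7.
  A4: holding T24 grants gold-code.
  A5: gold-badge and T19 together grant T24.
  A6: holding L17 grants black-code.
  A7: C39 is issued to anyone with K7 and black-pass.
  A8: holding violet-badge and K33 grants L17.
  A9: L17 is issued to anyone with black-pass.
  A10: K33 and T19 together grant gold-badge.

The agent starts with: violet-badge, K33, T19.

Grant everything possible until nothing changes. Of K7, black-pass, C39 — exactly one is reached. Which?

Holding K33 and T19 grants gold-badge (A10).
Holding gold-badge and T19 grants T24 (A5).
Holding T24 grants gold-code (A4).
Holding gold-code and gold-badge grants K7 (A3).
black-pass would need C39 (A1), but C39 is never granted. C39 would need K7 and black-pass (A7), but black-pass is never granted.

K7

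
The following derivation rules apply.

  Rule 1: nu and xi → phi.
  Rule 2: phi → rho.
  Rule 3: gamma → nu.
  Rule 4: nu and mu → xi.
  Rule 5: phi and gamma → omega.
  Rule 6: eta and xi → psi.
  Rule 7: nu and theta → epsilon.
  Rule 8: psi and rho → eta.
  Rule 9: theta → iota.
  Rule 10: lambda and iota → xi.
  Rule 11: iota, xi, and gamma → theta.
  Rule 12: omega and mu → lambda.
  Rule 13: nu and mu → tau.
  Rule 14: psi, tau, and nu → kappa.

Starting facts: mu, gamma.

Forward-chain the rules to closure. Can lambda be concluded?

From gamma, Rule 3 gives nu.
From nu and mu, Rule 4 gives xi.
nu and xi hold, so phi follows (Rule 1).
From phi and gamma, Rule 5 gives omega.
omega and mu hold, so lambda follows (Rule 12).

Yes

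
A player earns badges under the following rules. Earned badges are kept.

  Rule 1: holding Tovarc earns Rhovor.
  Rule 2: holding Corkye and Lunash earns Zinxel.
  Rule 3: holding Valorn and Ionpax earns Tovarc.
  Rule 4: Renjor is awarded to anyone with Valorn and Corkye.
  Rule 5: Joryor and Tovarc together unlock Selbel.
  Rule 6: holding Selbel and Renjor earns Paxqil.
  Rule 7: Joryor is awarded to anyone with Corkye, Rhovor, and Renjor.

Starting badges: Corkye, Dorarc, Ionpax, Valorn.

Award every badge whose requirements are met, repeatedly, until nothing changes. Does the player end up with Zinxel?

Zinxel would need Corkye and Lunash (Rule 2), but Lunash is never earned.

No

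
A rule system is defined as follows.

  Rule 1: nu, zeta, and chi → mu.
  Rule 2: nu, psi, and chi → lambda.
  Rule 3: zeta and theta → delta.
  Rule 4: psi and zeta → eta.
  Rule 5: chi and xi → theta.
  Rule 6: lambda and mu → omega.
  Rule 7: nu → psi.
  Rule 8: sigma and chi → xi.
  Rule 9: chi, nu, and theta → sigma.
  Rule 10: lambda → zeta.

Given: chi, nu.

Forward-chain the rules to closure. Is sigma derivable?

sigma would need chi, nu, and theta (Rule 9), but theta is never established.

No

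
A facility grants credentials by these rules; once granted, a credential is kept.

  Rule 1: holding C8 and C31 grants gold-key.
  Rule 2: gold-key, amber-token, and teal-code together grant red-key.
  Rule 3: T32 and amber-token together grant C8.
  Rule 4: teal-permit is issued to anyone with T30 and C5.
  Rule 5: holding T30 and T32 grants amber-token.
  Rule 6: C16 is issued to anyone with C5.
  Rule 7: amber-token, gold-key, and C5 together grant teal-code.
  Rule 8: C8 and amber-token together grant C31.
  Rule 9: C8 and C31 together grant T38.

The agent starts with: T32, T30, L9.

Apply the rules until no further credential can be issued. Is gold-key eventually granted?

Yes

Holding T30 and T32 grants amber-token (Rule 5).
Holding T32 and amber-token grants C8 (Rule 3).
Holding C8 and amber-token grants C31 (Rule 8).
Holding C8 and C31 grants gold-key (Rule 1).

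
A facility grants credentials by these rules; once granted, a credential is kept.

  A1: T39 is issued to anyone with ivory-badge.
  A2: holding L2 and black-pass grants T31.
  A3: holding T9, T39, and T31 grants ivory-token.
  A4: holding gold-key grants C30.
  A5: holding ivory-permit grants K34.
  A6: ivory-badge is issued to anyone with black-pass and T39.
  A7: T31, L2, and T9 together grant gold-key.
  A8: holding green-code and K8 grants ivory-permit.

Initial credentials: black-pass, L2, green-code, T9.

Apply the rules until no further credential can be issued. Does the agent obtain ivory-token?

ivory-token would need T9, T39, and T31 (A3), but T39 is never granted.

No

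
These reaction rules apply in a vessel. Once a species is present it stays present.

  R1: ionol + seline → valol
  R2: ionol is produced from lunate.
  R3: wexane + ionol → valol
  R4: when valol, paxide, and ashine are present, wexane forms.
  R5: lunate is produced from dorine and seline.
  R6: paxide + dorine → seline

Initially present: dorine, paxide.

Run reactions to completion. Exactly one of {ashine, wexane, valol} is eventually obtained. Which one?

paxide and dorine present → seline forms (R6).
dorine and seline present → lunate forms (R5).
lunate present → ionol forms (R2).
ionol and seline present → valol forms (R1).
No rule produces ashine, and it is not given. wexane would need valol, paxide, and ashine (R4), but ashine never forms.

valol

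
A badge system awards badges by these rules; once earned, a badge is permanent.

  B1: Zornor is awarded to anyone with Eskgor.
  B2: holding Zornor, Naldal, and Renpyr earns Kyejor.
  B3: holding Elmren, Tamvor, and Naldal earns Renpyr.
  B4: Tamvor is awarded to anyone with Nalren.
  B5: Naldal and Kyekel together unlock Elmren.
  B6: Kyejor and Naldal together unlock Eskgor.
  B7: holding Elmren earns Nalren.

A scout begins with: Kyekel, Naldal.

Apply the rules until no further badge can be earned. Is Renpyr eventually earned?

With Naldal and Kyekel, Elmren is earned (B5).
With Elmren, Nalren is earned (B7).
With Nalren, Tamvor is earned (B4).
With Elmren, Tamvor, and Naldal, Renpyr is earned (B3).

Yes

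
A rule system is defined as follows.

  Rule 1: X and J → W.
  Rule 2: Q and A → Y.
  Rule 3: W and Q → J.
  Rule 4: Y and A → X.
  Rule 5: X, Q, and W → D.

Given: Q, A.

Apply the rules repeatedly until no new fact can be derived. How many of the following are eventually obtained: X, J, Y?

2

From Q and A, Rule 2 gives Y.
Y and A hold, so X follows (Rule 4).
X: reached.
J would need W and Q (Rule 3), but W is never established.
Y: reached.
Reached: X and Y — 2 of the 3.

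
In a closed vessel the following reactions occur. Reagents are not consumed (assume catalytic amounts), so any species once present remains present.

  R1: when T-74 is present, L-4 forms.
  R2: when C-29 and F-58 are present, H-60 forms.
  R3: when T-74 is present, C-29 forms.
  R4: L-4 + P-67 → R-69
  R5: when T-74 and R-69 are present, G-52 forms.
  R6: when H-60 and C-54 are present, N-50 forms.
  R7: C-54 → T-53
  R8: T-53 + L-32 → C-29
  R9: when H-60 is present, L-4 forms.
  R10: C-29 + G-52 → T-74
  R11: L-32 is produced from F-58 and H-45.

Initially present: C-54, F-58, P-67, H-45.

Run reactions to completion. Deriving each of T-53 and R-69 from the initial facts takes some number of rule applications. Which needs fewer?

T-53

T-53: C-54 present → T-53 forms (R7). [1 rule application]
R-69: C-54 present → T-53 forms (R7). F-58 and H-45 present → L-32 forms (R11). T-53 and L-32 present → C-29 forms (R8). C-29 and F-58 present → H-60 forms (R2). H-60 present → L-4 forms (R9). L-4 and P-67 present → R-69 forms (R4). [6 rule applications]
T-53 needs fewer.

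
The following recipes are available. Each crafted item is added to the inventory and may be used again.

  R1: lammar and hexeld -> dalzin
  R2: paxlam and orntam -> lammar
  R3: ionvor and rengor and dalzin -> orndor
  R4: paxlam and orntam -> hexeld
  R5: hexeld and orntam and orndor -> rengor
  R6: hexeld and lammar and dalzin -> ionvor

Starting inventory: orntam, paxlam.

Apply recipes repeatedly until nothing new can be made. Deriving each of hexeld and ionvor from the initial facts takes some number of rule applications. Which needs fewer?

hexeld

hexeld: Using R4, paxlam and orntam make hexeld. [1 rule application]
ionvor: Using R4, paxlam and orntam make hexeld. paxlam and orntam -> lammar (R2). lammar and hexeld -> dalzin (R1). Using R6, hexeld, lammar, and dalzin make ionvor. [4 rule applications]
hexeld needs fewer.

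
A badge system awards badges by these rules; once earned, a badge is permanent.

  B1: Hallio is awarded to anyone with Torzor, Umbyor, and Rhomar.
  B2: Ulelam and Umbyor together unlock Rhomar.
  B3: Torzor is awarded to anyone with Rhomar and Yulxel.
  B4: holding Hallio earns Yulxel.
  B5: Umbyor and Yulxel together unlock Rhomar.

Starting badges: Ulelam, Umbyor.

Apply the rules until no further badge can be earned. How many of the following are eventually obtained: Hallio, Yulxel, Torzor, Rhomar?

1

With Ulelam and Umbyor, Rhomar is earned (B2).
Hallio would need Torzor, Umbyor, and Rhomar (B1), but Torzor is never earned.
Yulxel would need Hallio (B4), but Hallio is never earned.
Torzor would need Rhomar and Yulxel (B3), but Yulxel is never earned.
Rhomar: reached.
Reached: Rhomar — 1 of the 4.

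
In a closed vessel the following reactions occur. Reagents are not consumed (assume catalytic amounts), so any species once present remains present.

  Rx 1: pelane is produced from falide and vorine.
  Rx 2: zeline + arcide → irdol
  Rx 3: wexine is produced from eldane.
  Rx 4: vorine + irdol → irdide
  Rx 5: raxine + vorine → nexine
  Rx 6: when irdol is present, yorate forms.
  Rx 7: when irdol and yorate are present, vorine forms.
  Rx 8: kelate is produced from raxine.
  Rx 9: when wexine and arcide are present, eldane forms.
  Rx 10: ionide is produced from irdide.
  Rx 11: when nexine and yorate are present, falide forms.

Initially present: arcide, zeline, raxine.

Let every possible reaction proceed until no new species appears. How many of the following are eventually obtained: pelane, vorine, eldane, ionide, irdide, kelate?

zeline and arcide present → irdol forms (Rx 2).
raxine present → kelate forms (Rx 8).
irdol present → yorate forms (Rx 6).
irdol and yorate present → vorine forms (Rx 7).
raxine and vorine present → nexine forms (Rx 5).
vorine and irdol present → irdide forms (Rx 4).
nexine and yorate present → falide forms (Rx 11).
irdide present → ionide forms (Rx 10).
falide and vorine present → pelane forms (Rx 1).
pelane: reached.
vorine: reached.
eldane would need wexine and arcide (Rx 9), but wexine never forms.
ionide: reached.
irdide: reached.
kelate: reached.
Reached: pelane, vorine, ionide, irdide, and kelate — 5 of the 6.

5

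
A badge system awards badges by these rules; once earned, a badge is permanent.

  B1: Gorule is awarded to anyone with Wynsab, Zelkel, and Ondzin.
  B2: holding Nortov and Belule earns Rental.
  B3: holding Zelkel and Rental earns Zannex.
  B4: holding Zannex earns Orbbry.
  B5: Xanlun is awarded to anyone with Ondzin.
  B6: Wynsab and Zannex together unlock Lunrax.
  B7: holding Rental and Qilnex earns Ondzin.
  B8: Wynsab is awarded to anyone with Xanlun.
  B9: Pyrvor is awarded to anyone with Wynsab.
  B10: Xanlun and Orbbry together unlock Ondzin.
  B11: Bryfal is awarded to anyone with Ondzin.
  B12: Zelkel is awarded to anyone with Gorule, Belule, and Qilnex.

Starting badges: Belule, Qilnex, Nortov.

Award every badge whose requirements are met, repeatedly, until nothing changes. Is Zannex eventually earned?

Zannex would need Zelkel and Rental (B3), but Zelkel is never earned.

No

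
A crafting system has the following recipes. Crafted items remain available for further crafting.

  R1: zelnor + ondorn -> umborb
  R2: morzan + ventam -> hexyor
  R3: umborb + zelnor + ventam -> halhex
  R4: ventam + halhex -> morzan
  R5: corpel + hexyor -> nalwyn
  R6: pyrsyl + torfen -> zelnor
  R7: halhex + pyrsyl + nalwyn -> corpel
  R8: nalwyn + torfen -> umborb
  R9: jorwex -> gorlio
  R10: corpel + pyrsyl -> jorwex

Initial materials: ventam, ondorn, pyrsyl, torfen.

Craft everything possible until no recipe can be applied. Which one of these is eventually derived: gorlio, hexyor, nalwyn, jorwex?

Using R6, pyrsyl and torfen make zelnor.
zelnor + ondorn -> umborb (R1).
umborb + zelnor + ventam -> halhex (R3).
ventam + halhex -> morzan (R4).
morzan + ventam -> hexyor (R2).
nalwyn would need corpel and hexyor (R5), but corpel is never obtained. gorlio would need jorwex (R9), but jorwex is never obtained. jorwex would need corpel and pyrsyl (R10), but corpel is never obtained.

hexyor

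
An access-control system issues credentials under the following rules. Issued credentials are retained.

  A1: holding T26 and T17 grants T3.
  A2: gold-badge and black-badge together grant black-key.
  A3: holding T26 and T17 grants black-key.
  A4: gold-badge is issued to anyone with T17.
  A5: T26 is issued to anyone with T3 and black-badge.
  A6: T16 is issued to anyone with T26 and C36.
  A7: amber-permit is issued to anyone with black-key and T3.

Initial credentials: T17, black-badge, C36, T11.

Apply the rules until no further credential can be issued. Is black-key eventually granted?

Yes

Holding T17 grants gold-badge (A4).
Holding gold-badge and black-badge grants black-key (A2).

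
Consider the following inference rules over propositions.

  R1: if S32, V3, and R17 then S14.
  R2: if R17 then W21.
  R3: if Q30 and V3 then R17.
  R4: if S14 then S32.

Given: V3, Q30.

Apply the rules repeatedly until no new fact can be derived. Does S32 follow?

No

S32 would need S14 (R4), but S14 is never established.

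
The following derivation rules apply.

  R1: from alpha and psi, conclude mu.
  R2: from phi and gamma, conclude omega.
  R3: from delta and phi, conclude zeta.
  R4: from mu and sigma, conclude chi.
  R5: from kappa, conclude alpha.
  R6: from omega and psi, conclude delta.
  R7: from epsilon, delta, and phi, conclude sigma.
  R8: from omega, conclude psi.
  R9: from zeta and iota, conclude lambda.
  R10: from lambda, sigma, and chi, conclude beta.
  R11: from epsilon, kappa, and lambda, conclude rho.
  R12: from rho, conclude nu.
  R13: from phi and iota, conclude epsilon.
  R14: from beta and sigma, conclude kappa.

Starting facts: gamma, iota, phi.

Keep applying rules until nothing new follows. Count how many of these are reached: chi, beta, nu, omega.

1

From phi and gamma, R2 gives omega.
chi would need mu and sigma (R4), but mu is never established.
beta would need lambda, sigma, and chi (R10), but chi is never established.
nu would need rho (R12), but rho is never established.
omega: reached.
Reached: omega — 1 of the 4.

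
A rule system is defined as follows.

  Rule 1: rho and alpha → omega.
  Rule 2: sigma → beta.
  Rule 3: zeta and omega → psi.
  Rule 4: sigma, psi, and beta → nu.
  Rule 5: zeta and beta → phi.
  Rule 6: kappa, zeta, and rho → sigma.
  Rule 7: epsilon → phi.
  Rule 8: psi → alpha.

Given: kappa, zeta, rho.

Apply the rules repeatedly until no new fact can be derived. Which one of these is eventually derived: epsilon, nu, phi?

kappa, zeta, and rho hold, so sigma follows (Rule 6).
From sigma, Rule 2 gives beta.
zeta and beta hold, so phi follows (Rule 5).
nu would need sigma, psi, and beta (Rule 4), but psi is never established. No rule produces epsilon, and it is not given.

phi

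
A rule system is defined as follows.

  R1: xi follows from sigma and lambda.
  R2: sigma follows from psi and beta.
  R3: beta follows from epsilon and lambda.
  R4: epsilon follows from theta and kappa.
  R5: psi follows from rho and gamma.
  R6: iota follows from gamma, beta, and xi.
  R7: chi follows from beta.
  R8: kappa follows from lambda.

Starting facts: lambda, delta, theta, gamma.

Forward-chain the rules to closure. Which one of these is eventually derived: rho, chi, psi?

lambda holds, so kappa follows (R8).
From theta and kappa, R4 gives epsilon.
epsilon and lambda hold, so beta follows (R3).
beta holds, so chi follows (R7).
psi would need rho and gamma (R5), but rho is never established. No rule produces rho, and it is not given.

chi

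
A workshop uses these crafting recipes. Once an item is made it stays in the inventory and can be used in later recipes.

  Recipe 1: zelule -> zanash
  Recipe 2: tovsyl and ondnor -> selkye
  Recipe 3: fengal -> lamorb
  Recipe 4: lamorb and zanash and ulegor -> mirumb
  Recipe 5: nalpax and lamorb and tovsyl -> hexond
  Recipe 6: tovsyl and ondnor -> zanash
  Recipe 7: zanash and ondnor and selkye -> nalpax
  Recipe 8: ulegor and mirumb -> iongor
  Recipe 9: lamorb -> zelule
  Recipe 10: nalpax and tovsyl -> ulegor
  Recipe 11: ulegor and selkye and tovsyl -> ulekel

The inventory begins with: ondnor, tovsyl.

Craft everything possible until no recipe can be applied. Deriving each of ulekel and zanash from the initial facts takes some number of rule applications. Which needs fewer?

zanash

zanash: Using Recipe 6, tovsyl and ondnor make zanash. [1 rule application]
ulekel: tovsyl and ondnor -> zanash (Recipe 6). Using Recipe 2, tovsyl and ondnor make selkye. Using Recipe 7, zanash, ondnor, and selkye make nalpax. Using Recipe 10, nalpax and tovsyl make ulegor. ulegor and selkye and tovsyl -> ulekel (Recipe 11). [5 rule applications]
zanash needs fewer.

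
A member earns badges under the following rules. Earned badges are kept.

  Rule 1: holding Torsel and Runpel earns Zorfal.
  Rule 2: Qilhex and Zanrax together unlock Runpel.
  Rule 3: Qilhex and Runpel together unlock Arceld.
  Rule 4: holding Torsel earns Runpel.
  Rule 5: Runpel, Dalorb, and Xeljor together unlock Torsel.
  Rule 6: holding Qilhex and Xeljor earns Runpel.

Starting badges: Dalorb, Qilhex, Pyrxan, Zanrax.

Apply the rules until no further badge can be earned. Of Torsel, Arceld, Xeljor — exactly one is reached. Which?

With Qilhex and Zanrax, Runpel is earned (Rule 2).
With Qilhex and Runpel, Arceld is earned (Rule 3).
No rule produces Xeljor, and it is not given. Torsel would need Runpel, Dalorb, and Xeljor (Rule 5), but Xeljor is never earned.

Arceld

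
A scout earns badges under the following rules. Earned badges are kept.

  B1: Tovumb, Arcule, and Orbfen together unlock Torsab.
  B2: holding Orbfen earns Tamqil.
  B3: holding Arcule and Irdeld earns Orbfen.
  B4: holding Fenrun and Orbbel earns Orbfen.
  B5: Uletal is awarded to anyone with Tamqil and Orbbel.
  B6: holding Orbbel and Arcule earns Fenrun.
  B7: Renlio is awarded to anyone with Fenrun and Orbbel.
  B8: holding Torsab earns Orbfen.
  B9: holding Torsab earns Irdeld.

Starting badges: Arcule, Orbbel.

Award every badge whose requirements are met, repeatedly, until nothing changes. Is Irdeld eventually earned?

Irdeld would need Torsab (B9), but Torsab is never earned.

No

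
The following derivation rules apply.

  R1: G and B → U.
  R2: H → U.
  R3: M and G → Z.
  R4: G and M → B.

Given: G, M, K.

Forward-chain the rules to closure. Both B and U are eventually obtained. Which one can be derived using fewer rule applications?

B: G and M hold, so B follows (R4). [1 rule application]
U: From G and M, R4 gives B. G and B hold, so U follows (R1). [2 rule applications]
B needs fewer.

B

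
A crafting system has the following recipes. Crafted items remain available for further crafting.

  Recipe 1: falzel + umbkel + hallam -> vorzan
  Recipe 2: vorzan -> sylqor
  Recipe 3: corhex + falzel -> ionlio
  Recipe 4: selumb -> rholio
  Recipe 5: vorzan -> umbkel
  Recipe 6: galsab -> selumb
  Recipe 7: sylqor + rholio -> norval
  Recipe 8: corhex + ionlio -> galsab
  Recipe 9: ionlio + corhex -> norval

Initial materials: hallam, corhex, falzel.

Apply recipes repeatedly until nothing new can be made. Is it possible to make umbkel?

umbkel would need vorzan (Recipe 5), but vorzan is never obtained.

No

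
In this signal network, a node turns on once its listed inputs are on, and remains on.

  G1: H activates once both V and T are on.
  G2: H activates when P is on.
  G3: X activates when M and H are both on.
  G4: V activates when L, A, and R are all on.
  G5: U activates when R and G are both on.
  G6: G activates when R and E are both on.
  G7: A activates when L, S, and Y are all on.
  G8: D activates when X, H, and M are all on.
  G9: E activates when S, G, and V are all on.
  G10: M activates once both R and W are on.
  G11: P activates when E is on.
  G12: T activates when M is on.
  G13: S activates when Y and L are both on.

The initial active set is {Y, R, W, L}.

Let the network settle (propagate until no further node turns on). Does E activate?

E would need S, G, and V (G9), but G never turns on.

No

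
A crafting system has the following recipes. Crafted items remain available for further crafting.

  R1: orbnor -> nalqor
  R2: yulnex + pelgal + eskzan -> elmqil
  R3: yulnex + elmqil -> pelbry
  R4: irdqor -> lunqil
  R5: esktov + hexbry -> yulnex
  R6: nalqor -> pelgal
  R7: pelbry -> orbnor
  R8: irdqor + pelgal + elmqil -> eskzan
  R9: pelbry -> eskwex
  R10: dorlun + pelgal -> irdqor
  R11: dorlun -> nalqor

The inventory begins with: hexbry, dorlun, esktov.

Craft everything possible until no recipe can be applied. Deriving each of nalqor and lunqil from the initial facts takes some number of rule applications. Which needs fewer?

nalqor

nalqor: dorlun -> nalqor (R11). [1 rule application]
lunqil: dorlun -> nalqor (R11). Using R6, nalqor makes pelgal. Using R10, dorlun and pelgal make irdqor. irdqor -> lunqil (R4). [4 rule applications]
nalqor needs fewer.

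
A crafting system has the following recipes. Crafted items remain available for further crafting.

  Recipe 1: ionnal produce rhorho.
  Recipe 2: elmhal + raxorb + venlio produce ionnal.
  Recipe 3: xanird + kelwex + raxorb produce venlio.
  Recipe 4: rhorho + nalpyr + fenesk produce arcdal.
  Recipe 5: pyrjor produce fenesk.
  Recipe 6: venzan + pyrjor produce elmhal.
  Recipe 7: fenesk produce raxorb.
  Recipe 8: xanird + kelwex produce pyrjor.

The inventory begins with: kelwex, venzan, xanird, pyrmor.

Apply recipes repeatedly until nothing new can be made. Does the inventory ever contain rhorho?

Yes

Using Recipe 8, xanird and kelwex make pyrjor.
Using Recipe 5, pyrjor makes fenesk.
venzan + pyrjor → elmhal (Recipe 6).
Using Recipe 7, fenesk makes raxorb.
Using Recipe 3, xanird, kelwex, and raxorb make venlio.
Using Recipe 2, elmhal, raxorb, and venlio make ionnal.
ionnal → rhorho (Recipe 1).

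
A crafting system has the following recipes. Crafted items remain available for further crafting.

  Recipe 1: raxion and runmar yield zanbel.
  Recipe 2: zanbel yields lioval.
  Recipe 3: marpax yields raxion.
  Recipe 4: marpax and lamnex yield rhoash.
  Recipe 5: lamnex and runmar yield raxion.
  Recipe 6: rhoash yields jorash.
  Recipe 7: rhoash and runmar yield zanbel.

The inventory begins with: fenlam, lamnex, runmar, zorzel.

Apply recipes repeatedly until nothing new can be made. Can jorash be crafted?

jorash would need rhoash (Recipe 6), but rhoash is never obtained.

No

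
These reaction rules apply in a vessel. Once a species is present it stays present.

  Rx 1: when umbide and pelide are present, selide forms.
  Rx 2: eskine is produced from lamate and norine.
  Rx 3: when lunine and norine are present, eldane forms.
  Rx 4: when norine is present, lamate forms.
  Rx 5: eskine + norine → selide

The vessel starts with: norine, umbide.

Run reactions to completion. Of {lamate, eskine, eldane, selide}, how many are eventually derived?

3

norine present → lamate forms (Rx 4).
lamate and norine present → eskine forms (Rx 2).
eskine and norine present → selide forms (Rx 5).
lamate: reached.
eskine: reached.
eldane would need lunine and norine (Rx 3), but lunine never forms.
selide: reached.
Reached: lamate, eskine, and selide — 3 of the 4.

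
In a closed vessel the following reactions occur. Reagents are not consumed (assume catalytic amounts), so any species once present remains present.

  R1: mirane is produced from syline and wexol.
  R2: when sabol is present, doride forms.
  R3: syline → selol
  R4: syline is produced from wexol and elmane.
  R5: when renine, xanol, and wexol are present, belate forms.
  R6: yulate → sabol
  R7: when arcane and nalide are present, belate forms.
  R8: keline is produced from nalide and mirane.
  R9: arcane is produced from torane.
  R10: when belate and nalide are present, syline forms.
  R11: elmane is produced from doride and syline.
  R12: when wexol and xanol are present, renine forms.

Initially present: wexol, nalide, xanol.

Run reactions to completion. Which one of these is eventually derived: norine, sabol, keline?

keline

wexol and xanol present → renine forms (R12).
renine, xanol, and wexol present → belate forms (R5).
belate and nalide present → syline forms (R10).
syline and wexol present → mirane forms (R1).
nalide and mirane present → keline forms (R8).
sabol would need yulate (R6), but yulate never forms. No rule produces norine, and it is not given.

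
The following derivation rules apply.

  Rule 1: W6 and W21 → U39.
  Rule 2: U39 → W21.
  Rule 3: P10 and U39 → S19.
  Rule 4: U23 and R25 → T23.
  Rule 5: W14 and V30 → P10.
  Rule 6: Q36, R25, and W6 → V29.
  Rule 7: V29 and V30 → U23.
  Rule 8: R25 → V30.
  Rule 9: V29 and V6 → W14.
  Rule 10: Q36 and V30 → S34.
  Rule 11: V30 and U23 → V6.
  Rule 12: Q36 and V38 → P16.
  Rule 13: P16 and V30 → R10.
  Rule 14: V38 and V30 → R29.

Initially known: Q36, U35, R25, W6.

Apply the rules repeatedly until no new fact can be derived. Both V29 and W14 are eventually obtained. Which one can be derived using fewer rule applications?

V29

V29: Q36, R25, and W6 hold, so V29 follows (Rule 6). [1 rule application]
W14: Q36, R25, and W6 hold, so V29 follows (Rule 6). From R25, Rule 8 gives V30. From V29 and V30, Rule 7 gives U23. V30 and U23 hold, so V6 follows (Rule 11). V29 and V6 hold, so W14 follows (Rule 9). [5 rule applications]
V29 needs fewer.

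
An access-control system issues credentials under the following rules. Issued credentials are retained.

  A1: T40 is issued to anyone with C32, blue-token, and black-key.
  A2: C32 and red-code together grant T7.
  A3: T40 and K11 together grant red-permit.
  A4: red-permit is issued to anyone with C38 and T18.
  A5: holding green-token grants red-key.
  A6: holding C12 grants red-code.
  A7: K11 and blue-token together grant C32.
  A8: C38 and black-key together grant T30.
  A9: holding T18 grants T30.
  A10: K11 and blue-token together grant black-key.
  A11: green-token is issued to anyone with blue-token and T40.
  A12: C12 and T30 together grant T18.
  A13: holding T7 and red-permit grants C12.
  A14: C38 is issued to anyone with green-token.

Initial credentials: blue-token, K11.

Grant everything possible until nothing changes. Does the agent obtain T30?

Yes

Holding K11 and blue-token grants C32 (A7).
Holding K11 and blue-token grants black-key (A10).
Holding C32, blue-token, and black-key grants T40 (A1).
Holding blue-token and T40 grants green-token (A11).
Holding green-token grants C38 (A14).
Holding C38 and black-key grants T30 (A8).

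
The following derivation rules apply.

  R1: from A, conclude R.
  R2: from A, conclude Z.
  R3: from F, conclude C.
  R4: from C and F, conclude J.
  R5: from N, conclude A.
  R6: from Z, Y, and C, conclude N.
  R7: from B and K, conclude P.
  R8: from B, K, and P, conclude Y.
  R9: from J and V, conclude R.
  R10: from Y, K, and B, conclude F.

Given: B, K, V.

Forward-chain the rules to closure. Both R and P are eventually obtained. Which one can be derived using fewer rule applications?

P: From B and K, R7 gives P. [1 rule application]
R: From B and K, R7 gives P. From B, K, and P, R8 gives Y. From Y, K, and B, R10 gives F. From F, R3 gives C. C and F hold, so J follows (R4). From J and V, R9 gives R. [6 rule applications]
P needs fewer.

P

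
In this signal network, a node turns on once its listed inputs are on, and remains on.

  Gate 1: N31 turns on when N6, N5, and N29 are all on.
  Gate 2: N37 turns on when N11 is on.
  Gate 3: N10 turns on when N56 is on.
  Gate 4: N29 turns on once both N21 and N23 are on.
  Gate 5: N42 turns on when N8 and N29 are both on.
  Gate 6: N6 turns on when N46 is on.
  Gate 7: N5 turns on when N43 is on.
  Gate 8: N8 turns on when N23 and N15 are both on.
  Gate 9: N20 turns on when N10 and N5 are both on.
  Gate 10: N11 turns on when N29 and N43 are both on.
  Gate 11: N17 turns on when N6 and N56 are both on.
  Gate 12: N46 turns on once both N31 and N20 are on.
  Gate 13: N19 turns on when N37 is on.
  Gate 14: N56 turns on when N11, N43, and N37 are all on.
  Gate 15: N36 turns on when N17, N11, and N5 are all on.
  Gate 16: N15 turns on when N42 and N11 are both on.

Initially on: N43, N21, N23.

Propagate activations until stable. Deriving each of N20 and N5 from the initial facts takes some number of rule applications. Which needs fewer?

N5: Gate 7: N43 on → N5 on. [1 rule application]
N20: N21 and N23 are on, so N29 turns on (Gate 4). Gate 7: N43 on → N5 on. N29 and N43 are on, so N11 turns on (Gate 10). Gate 2: N11 on → N37 on. Gate 14: N11, N43, and N37 on → N56 on. Gate 3: N56 on → N10 on. Gate 9: N10 and N5 on → N20 on. [7 rule applications]
N5 needs fewer.

N5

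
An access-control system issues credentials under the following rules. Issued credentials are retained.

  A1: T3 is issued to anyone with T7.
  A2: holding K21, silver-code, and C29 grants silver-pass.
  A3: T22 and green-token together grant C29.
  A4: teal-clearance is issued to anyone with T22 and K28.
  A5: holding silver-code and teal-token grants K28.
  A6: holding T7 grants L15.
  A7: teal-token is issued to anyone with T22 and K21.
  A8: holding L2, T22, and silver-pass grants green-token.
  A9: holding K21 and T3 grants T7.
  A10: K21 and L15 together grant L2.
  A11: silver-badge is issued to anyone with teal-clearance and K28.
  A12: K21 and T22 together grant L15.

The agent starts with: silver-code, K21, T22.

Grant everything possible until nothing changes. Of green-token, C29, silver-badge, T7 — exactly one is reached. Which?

silver-badge

Holding T22 and K21 grants teal-token (A7).
Holding silver-code and teal-token grants K28 (A5).
Holding T22 and K28 grants teal-clearance (A4).
Holding teal-clearance and K28 grants silver-badge (A11).
C29 would need T22 and green-token (A3), but green-token is never granted. green-token would need L2, T22, and silver-pass (A8), but silver-pass is never granted. T7 would need K21 and T3 (A9), but T3 is never granted.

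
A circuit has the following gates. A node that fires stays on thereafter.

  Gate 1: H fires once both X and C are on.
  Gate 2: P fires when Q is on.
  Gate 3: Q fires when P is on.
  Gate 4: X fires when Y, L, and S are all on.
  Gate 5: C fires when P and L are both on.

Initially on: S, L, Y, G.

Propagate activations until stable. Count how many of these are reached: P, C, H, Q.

P would need Q (Gate 2), but Q never turns on.
C would need P and L (Gate 5), but P never turns on.
H would need X and C (Gate 1), but C never turns on.
Q would need P (Gate 3), but P never turns on.
None of the 4 are reached.

0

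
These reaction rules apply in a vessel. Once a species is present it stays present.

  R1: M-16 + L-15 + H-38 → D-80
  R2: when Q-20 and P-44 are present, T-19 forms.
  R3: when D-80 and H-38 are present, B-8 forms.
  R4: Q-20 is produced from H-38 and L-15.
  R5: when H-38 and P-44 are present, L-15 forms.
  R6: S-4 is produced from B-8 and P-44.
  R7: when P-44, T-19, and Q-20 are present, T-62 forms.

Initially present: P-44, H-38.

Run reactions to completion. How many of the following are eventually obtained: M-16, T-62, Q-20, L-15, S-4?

H-38 and P-44 present → L-15 forms (R5).
H-38 and L-15 present → Q-20 forms (R4).
Q-20 and P-44 present → T-19 forms (R2).
P-44, T-19, and Q-20 present → T-62 forms (R7).
No rule produces M-16, and it is not given.
T-62: reached.
Q-20: reached.
L-15: reached.
S-4 would need B-8 and P-44 (R6), but B-8 never forms.
Reached: T-62, Q-20, and L-15 — 3 of the 5.

3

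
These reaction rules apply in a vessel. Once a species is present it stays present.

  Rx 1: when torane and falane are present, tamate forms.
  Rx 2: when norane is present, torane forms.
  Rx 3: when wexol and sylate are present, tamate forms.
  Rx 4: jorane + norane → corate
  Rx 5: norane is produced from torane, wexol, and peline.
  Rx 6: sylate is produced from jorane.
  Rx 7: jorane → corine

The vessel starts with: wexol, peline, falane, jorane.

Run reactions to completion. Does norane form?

norane would need torane, wexol, and peline (Rx 5), but torane never forms.

No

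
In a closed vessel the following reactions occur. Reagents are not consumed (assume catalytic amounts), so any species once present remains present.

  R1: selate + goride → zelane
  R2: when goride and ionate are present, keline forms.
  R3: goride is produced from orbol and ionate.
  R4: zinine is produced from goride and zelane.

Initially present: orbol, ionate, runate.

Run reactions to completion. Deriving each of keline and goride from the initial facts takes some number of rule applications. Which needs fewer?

goride

goride: orbol and ionate present → goride forms (R3). [1 rule application]
keline: orbol and ionate present → goride forms (R3). goride and ionate present → keline forms (R2). [2 rule applications]
goride needs fewer.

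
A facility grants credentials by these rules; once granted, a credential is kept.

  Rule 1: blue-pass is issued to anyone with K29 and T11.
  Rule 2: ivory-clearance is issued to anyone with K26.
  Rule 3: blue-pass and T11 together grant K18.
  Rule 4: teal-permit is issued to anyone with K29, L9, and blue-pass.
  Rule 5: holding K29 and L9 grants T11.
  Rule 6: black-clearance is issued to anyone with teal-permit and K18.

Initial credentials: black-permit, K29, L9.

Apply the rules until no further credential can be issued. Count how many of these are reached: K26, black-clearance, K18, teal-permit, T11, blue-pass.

Holding K29 and L9 grants T11 (Rule 5).
Holding K29 and T11 grants blue-pass (Rule 1).
Holding K29, L9, and blue-pass grants teal-permit (Rule 4).
Holding blue-pass and T11 grants K18 (Rule 3).
Holding teal-permit and K18 grants black-clearance (Rule 6).
No rule produces K26, and it is not given.
black-clearance: reached.
K18: reached.
teal-permit: reached.
T11: reached.
blue-pass: reached.
Reached: black-clearance, K18, teal-permit, T11, and blue-pass — 5 of the 6.

5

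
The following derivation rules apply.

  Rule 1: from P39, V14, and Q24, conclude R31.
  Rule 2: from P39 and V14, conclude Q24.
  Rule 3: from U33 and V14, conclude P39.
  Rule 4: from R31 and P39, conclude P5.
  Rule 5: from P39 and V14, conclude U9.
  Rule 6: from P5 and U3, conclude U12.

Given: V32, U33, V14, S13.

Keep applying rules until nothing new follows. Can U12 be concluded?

No

U12 would need P5 and U3 (Rule 6), but U3 is never established.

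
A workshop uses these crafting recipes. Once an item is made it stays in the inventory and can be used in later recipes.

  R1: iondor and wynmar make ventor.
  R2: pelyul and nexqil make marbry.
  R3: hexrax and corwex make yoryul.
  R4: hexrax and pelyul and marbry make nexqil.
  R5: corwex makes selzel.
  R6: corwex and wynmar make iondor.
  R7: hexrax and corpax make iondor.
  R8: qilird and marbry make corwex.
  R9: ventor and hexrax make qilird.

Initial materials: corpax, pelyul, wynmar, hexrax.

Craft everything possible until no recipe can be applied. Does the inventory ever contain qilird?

Yes

Using R7, hexrax and corpax make iondor.
iondor and wynmar → ventor (R1).
ventor and hexrax → qilird (R9).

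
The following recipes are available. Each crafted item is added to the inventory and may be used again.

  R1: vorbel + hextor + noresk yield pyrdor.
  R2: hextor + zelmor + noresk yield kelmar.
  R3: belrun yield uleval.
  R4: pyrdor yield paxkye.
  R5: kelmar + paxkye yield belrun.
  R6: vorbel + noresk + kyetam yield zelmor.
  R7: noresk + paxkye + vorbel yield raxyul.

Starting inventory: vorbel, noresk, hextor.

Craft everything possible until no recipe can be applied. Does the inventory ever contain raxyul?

vorbel + hextor + noresk → pyrdor (R1).
Using R4, pyrdor makes paxkye.
noresk + paxkye + vorbel → raxyul (R7).

Yes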